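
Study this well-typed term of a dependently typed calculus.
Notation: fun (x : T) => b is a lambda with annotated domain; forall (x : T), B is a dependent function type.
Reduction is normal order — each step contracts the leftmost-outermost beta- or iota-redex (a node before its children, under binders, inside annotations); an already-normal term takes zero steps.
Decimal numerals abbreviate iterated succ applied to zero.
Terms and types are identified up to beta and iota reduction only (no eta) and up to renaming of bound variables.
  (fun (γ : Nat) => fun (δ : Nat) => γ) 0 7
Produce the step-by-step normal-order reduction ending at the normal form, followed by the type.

reduction (normal order):
  (fun (γ : Nat) => fun (δ : Nat) => γ) 0 7
  ~> (fun (γ : Nat) => 0) 7
  ~> 0
type:
  Nat


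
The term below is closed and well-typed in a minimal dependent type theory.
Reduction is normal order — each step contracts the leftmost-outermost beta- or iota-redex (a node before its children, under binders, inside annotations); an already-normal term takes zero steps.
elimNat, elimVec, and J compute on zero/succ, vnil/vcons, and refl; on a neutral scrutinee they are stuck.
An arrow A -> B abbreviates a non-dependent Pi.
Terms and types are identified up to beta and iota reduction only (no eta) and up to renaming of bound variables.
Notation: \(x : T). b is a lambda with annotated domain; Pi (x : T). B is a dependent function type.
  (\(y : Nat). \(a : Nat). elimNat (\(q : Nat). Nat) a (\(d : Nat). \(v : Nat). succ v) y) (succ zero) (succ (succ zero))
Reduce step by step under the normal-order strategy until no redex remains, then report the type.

normal-order reduction:
  (\(y : Nat). \(a : Nat). elimNat (\(q : Nat). Nat) a (\(d : Nat). \(v : Nat). succ v) y) (succ zero) (succ (succ zero))
  ~> (\(y : Nat). elimNat (\(a : Nat). Nat) y (\(q : Nat). \(d : Nat). succ d) (succ zero)) (succ (succ zero))
  ~> elimNat (\(y : Nat). Nat) (succ (succ zero)) (\(a : Nat). \(q : Nat). succ q) (succ zero)
  ~> (\(y : Nat). \(a : Nat). succ a) zero (elimNat (\(q : Nat). Nat) (succ (succ zero)) (\(d : Nat). \(v : Nat). succ v) zero)
  ~> (\(y : Nat). succ y) (elimNat (\(a : Nat). Nat) (succ (succ zero)) (\(q : Nat). \(d : Nat). succ d) zero)
  ~> succ (elimNat (\(y : Nat). Nat) (succ (succ zero)) (\(a : Nat). \(q : Nat). succ q) zero)
  ~> succ (succ (succ zero))
the term's type:
  Nat


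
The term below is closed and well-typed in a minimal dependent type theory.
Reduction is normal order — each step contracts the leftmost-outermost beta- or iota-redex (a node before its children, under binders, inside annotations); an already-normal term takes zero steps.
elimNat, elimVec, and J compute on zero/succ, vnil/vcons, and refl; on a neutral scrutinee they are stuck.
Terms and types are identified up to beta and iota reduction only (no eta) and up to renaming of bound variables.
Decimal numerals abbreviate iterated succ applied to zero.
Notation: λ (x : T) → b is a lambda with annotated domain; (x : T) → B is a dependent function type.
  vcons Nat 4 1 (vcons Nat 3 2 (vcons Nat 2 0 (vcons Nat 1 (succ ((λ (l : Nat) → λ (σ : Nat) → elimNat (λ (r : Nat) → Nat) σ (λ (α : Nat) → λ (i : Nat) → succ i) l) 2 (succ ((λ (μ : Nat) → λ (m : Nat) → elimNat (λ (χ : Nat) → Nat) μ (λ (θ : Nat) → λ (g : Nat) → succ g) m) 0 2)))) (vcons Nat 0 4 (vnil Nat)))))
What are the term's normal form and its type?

reduced normal form:
  vcons Nat 4 1 (vcons Nat 3 2 (vcons Nat 2 0 (vcons Nat 1 6 (vcons Nat 0 4 (vnil Nat)))))
inferred type:
  Vec Nat 5


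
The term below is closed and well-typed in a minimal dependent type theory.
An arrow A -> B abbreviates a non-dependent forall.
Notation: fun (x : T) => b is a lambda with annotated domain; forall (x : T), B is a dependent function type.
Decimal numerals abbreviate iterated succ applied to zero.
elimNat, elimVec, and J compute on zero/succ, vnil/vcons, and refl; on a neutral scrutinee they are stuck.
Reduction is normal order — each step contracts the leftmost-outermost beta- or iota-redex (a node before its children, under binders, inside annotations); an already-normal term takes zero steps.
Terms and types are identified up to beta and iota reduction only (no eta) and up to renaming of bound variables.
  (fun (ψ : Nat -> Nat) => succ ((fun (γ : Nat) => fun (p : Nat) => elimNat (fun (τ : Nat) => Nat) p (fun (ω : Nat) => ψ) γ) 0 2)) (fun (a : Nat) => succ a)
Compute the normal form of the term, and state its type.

resulting normal form:
  3
inferred type:
  Nat


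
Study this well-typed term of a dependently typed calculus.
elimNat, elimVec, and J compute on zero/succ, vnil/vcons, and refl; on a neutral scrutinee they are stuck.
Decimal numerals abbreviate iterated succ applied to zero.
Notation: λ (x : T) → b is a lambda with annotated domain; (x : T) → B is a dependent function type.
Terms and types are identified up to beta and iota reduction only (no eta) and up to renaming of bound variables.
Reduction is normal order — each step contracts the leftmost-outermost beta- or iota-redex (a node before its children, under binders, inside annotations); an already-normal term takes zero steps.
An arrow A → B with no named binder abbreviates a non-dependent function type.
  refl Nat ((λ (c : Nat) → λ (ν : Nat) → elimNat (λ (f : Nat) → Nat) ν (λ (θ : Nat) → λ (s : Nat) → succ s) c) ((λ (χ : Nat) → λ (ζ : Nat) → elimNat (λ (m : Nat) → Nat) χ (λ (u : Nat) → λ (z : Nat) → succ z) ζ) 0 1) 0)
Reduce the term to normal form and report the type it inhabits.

reduced normal form:
  refl Nat 1
the term's type:
  Eq Nat 1 1
observation: reduction starts at a beta-redex, and 12 normal-order steps reach the normal form.


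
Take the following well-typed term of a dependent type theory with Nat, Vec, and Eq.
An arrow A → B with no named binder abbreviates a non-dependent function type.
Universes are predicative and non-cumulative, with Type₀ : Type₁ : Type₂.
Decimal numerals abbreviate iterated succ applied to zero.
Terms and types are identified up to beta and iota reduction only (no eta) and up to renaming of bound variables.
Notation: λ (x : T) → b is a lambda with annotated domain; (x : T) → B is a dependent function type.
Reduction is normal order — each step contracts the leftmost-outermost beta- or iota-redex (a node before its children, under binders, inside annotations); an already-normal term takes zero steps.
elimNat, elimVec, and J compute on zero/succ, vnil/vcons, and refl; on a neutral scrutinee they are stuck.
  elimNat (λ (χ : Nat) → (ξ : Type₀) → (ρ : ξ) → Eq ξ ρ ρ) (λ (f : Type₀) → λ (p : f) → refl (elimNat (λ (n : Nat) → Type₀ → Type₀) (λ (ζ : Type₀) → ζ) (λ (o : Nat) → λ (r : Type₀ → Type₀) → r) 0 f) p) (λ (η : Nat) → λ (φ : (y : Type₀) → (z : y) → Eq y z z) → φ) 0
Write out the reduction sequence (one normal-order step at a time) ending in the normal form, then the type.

normal-order reduction:
  elimNat (λ (χ : Nat) → (ξ : Type₀) → (ρ : ξ) → Eq ξ ρ ρ) (λ (f : Type₀) → λ (p : f) → refl (elimNat (λ (n : Nat) → Type₀ → Type₀) (λ (ζ : Type₀) → ζ) (λ (o : Nat) → λ (r : Type₀ → Type₀) → r) 0 f) p) (λ (η : Nat) → λ (φ : (y : Type₀) → (z : y) → Eq y z z) → φ) 0
  ~> λ (χ : Type₀) → λ (ξ : χ) → refl (elimNat (λ (ρ : Nat) → Type₀ → Type₀) (λ (f : Type₀) → f) (λ (p : Nat) → λ (n : Type₀ → Type₀) → n) 0 χ) ξ
  ~> λ (χ : Type₀) → λ (ξ : χ) → refl ((λ (ρ : Type₀) → ρ) χ) ξ
  ~> λ (χ : Type₀) → λ (ξ : χ) → refl χ ξ
type:
  (χ : Type₀) → (ξ : χ) → Eq χ ξ ξ


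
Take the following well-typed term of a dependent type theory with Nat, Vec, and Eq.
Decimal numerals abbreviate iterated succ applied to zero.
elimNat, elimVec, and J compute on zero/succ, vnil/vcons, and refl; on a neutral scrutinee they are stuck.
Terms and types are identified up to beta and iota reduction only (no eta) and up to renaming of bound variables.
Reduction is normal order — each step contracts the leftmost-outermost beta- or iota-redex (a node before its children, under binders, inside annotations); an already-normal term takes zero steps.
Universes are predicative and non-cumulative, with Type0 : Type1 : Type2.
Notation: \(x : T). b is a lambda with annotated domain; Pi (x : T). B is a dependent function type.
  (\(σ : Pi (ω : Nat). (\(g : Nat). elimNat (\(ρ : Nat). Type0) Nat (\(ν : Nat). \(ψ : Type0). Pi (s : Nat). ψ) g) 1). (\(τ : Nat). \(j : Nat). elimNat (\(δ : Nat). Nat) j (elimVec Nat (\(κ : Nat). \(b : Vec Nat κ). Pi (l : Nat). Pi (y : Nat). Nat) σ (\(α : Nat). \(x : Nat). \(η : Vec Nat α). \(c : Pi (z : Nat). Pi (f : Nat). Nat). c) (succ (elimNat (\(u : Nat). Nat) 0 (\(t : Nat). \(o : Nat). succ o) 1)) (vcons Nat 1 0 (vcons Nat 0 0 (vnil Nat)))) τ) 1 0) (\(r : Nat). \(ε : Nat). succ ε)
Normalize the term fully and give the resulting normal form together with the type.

resulting normal form:
  1
inferred type:
  Nat
observation: the first redex contracted is a beta-redex; the normal form is reached in 18 normal-order steps.


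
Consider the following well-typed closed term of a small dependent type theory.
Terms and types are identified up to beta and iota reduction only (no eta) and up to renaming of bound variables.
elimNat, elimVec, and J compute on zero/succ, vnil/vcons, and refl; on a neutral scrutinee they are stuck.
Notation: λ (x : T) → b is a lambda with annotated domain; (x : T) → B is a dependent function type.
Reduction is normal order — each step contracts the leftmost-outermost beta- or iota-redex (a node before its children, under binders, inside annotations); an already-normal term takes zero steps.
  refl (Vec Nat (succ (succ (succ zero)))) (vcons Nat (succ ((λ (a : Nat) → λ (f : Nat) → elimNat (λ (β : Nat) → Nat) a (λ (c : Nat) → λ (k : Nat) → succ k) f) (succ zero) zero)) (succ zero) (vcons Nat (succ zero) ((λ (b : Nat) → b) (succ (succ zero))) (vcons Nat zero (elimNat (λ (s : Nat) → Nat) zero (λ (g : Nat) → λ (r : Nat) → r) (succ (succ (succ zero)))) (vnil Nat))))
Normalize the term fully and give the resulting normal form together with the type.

resulting normal form:
  refl (Vec Nat (succ (succ (succ zero)))) (vcons Nat (succ (succ zero)) (succ zero) (vcons Nat (succ zero) (succ (succ zero)) (vcons Nat zero zero (vnil Nat))))
the term's type:
  Eq (Vec Nat (succ (succ (succ zero)))) (vcons Nat (succ (succ zero)) (succ zero) (vcons Nat (succ zero) (succ (succ zero)) (vcons Nat zero zero (vnil Nat)))) (vcons Nat (succ (succ zero)) (succ zero) (vcons Nat (succ zero) (succ (succ zero)) (vcons Nat zero zero (vnil Nat))))
observation: contracting a beta-redex first, the term normalizes in 14 steps.


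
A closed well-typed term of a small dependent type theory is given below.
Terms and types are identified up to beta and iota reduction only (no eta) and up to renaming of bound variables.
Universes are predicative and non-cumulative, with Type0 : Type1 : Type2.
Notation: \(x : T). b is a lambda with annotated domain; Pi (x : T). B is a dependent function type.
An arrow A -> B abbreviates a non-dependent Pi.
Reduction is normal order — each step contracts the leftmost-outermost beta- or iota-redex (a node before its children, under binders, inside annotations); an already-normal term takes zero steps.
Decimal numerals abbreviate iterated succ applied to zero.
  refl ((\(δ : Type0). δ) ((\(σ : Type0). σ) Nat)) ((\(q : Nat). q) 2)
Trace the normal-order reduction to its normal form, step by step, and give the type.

reduction (normal order):
  refl ((\(δ : Type0). δ) ((\(σ : Type0). σ) Nat)) ((\(q : Nat). q) 2)
  ~> refl ((\(δ : Type0). δ) Nat) ((\(σ : Nat). σ) 2)
  ~> refl Nat ((\(δ : Nat). δ) 2)
  ~> refl Nat 2
the term's type:
  Eq Nat 2 2


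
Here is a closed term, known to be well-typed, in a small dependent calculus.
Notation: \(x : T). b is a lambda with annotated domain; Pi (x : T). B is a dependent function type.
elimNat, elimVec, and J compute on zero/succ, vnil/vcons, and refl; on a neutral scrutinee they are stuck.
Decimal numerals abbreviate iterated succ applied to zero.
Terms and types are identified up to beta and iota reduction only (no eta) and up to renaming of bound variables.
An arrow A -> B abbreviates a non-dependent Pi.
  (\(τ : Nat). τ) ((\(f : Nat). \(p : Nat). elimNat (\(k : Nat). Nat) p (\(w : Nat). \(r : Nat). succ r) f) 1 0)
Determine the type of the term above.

type:
  Nat


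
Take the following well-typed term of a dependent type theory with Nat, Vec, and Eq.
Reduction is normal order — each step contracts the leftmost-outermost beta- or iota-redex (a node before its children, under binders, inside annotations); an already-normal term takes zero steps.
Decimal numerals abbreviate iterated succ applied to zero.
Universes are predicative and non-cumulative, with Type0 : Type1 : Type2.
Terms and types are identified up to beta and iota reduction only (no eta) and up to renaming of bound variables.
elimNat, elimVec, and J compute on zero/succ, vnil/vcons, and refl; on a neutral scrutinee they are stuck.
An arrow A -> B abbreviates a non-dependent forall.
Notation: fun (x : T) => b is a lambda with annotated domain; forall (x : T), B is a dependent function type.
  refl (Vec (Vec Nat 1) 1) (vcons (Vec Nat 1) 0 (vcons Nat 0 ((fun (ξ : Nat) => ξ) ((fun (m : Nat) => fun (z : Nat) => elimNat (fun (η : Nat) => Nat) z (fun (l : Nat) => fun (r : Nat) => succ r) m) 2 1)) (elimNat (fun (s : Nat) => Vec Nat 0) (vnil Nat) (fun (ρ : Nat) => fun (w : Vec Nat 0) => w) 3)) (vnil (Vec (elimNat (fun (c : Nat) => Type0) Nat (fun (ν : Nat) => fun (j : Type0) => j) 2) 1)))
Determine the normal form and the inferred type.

resulting normal form:
  refl (Vec (Vec Nat 1) 1) (vcons (Vec Nat 1) 0 (vcons Nat 0 3 (vnil Nat)) (vnil (Vec Nat 1)))
inferred type:
  Eq (Vec (Vec Nat 1) 1) (vcons (Vec Nat 1) 0 (vcons Nat 0 3 (vnil Nat)) (vnil (Vec Nat 1))) (vcons (Vec Nat 1) 0 (vcons Nat 0 3 (vnil Nat)) (vnil (Vec Nat 1)))
observation: reduction starts at a beta-redex, and 27 normal-order steps reach the normal form.


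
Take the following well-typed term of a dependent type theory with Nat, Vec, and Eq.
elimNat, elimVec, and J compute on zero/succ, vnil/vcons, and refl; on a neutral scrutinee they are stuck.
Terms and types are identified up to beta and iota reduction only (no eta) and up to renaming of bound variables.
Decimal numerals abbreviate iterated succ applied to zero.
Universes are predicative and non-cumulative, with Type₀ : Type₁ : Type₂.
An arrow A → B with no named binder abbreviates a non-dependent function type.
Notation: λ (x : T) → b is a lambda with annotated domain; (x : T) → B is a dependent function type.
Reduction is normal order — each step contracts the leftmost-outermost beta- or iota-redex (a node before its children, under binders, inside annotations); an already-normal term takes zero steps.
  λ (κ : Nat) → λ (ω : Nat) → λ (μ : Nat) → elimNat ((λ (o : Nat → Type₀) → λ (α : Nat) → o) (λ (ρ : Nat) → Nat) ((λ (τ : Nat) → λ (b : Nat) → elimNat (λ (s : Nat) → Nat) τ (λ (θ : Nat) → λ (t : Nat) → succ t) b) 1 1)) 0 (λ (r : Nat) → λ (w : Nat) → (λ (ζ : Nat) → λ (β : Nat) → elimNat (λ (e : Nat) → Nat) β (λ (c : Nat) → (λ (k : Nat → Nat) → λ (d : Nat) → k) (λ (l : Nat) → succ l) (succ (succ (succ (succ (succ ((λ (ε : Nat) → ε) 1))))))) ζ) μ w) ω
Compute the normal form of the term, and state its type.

reduced normal form:
  λ (κ : Nat) → λ (ω : Nat) → λ (μ : Nat) → elimNat (λ (o : Nat) → Nat) 0 (λ (α : Nat) → λ (ρ : Nat) → elimNat (λ (τ : Nat) → Nat) ρ (λ (b : Nat) → λ (s : Nat) → succ s) μ) ω
inferred type:
  Nat → Nat → Nat → Nat


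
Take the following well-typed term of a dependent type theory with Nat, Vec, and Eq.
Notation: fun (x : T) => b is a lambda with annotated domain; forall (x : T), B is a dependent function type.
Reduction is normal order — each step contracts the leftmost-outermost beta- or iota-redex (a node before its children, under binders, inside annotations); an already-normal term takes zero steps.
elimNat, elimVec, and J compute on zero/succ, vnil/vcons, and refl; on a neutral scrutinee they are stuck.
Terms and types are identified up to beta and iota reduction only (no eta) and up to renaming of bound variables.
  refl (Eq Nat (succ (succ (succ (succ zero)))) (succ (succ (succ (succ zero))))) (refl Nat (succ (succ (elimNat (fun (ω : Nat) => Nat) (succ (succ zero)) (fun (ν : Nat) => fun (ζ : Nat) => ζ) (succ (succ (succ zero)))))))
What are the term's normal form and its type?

resulting normal form:
  refl (Eq Nat (succ (succ (succ (succ zero)))) (succ (succ (succ (succ zero))))) (refl Nat (succ (succ (succ (succ zero)))))
type:
  Eq (Eq Nat (succ (succ (succ (succ zero)))) (succ (succ (succ (succ zero))))) (refl Nat (succ (succ (succ (succ zero))))) (refl Nat (succ (succ (succ (succ zero)))))


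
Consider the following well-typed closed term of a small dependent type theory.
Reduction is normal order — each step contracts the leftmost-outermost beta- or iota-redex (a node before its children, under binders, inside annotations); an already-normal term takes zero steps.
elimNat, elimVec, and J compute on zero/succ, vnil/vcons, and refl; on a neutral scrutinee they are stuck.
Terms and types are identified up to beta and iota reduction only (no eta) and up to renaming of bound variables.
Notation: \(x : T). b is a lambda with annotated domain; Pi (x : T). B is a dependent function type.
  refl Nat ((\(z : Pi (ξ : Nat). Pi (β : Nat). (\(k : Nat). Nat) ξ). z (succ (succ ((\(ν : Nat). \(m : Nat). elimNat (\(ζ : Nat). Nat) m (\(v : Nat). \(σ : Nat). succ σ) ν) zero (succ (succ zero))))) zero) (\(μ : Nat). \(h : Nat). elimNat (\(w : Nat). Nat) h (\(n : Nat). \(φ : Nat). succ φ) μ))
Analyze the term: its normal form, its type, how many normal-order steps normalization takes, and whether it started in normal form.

reduced normal form:
  refl Nat (succ (succ (succ (succ zero))))
the term's type:
  Eq Nat (succ (succ (succ (succ zero)))) (succ (succ (succ (succ zero))))
steps to reach normal form (normal order): 19
term was already normal: no
first contracted redex: a beta-redex


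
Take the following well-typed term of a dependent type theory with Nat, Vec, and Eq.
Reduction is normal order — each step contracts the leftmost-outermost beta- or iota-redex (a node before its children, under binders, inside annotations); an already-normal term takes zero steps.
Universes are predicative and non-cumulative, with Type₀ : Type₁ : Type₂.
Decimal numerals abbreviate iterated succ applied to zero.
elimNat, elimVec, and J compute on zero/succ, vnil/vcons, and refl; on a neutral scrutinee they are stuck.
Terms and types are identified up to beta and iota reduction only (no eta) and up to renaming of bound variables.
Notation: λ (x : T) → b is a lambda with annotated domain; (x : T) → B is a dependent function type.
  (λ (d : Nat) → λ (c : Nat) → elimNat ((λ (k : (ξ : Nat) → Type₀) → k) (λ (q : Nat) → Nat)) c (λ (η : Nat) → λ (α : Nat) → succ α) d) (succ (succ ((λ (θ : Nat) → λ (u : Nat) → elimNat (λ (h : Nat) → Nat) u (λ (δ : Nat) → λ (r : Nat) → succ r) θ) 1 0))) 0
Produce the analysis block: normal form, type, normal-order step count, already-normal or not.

resulting normal form:
  3
type:
  Nat
normal-order step count: 19
started in normal form: no
first redex: a beta-redex


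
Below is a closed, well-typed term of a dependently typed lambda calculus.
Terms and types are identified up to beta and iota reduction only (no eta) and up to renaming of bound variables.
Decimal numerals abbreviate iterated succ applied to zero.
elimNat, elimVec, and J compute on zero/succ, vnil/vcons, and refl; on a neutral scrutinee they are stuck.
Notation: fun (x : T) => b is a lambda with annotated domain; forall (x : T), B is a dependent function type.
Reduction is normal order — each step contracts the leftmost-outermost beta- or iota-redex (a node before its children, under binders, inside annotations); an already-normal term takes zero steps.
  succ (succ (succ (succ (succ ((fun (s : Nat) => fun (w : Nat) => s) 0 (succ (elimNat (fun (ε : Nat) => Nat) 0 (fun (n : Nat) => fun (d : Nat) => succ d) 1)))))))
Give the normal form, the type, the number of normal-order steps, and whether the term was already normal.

resulting normal form:
  5
type:
  Nat
normal-order step count: 2
already normal: no
first redex: a beta-redex


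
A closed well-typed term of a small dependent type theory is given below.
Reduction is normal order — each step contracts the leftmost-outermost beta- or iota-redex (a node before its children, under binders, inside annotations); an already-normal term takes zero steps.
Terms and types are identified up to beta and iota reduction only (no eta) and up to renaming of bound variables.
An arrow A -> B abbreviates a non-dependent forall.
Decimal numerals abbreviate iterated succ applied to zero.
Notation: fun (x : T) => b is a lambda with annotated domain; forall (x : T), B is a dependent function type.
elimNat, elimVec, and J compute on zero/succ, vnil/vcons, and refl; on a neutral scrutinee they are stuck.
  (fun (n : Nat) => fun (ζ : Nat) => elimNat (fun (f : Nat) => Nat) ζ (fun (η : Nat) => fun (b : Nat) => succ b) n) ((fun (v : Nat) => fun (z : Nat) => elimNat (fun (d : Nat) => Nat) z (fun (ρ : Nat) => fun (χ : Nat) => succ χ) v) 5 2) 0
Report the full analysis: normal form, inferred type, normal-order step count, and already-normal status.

normal form:
  7
inferred type:
  Nat
reduction steps (normal order): 42
started in normal form: no
first contracted redex: a beta-redex


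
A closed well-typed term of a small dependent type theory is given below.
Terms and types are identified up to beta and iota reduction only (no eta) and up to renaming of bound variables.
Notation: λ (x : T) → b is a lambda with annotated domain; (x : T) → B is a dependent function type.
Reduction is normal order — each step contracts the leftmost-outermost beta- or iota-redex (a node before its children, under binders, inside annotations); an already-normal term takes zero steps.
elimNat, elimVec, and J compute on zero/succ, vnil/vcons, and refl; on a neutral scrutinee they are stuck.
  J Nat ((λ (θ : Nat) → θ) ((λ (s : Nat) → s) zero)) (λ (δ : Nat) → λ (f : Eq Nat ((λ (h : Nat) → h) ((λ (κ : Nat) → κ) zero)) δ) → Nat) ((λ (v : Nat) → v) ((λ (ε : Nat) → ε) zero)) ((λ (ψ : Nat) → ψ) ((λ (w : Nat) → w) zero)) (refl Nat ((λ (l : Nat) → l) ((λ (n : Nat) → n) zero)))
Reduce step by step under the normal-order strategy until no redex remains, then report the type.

normal-order reduction sequence:
  J Nat ((λ (θ : Nat) → θ) ((λ (s : Nat) → s) zero)) (λ (δ : Nat) → λ (f : Eq Nat ((λ (h : Nat) → h) ((λ (κ : Nat) → κ) zero)) δ) → Nat) ((λ (v : Nat) → v) ((λ (ε : Nat) → ε) zero)) ((λ (ψ : Nat) → ψ) ((λ (w : Nat) → w) zero)) (refl Nat ((λ (l : Nat) → l) ((λ (n : Nat) → n) zero)))
  ~> (λ (θ : Nat) → θ) ((λ (s : Nat) → s) zero)
  ~> (λ (θ : Nat) → θ) zero
  ~> zero
type:
  Nat


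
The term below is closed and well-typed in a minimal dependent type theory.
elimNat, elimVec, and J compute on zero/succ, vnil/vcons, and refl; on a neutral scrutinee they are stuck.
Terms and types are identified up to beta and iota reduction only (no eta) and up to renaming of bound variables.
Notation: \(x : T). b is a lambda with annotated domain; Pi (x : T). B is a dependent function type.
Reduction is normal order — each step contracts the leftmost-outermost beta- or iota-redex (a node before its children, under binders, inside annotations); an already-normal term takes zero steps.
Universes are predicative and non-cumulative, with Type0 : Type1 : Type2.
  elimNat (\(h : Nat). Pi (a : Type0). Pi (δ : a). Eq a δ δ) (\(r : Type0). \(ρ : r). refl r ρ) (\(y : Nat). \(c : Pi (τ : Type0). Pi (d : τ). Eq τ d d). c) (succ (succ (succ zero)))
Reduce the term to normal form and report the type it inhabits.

reduced normal form:
  \(h : Type0). \(a : h). refl h a
the term's type:
  Pi (h : Type0). Pi (a : h). Eq h a a
observation: reduction starts at an elimNat iota-redex, and 10 normal-order steps reach the normal form.


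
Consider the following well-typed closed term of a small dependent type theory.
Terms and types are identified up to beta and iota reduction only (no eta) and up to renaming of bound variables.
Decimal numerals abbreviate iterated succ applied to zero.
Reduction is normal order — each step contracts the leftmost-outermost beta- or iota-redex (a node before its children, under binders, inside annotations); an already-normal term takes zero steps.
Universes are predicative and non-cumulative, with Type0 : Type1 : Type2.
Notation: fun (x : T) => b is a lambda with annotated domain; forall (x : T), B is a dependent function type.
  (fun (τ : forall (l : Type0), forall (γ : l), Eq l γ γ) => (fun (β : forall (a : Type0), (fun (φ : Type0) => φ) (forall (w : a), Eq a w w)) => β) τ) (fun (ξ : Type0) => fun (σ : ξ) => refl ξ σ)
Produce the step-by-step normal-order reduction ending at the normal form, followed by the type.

normal-order reduction:
  (fun (τ : forall (l : Type0), forall (γ : l), Eq l γ γ) => (fun (β : forall (a : Type0), (fun (φ : Type0) => φ) (forall (w : a), Eq a w w)) => β) τ) (fun (ξ : Type0) => fun (σ : ξ) => refl ξ σ)
  ~> (fun (τ : forall (l : Type0), (fun (γ : Type0) => γ) (forall (β : l), Eq l β β)) => τ) (fun (a : Type0) => fun (φ : a) => refl a φ)
  ~> fun (τ : Type0) => fun (l : τ) => refl τ l
type:
  forall (τ : Type0), forall (l : τ), Eq τ l l


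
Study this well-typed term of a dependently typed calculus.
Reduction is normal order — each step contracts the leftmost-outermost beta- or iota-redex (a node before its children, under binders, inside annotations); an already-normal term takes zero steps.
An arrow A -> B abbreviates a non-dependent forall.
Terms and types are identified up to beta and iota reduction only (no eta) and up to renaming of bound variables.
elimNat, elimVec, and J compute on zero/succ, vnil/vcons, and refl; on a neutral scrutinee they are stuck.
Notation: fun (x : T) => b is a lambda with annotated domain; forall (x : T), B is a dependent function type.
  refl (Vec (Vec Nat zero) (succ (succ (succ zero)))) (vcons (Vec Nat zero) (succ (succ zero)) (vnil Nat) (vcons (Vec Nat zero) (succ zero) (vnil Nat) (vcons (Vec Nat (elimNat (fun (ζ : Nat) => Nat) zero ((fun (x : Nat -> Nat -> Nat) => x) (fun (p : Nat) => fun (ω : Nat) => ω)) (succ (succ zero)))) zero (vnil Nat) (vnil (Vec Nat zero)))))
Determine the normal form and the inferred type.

resulting normal form:
  refl (Vec (Vec Nat zero) (succ (succ (succ zero)))) (vcons (Vec Nat zero) (succ (succ zero)) (vnil Nat) (vcons (Vec Nat zero) (succ zero) (vnil Nat) (vcons (Vec Nat zero) zero (vnil Nat) (vnil (Vec Nat zero)))))
type:
  Eq (Vec (Vec Nat zero) (succ (succ (succ zero)))) (vcons (Vec Nat zero) (succ (succ zero)) (vnil Nat) (vcons (Vec Nat zero) (succ zero) (vnil Nat) (vcons (Vec Nat zero) zero (vnil Nat) (vnil (Vec Nat zero))))) (vcons (Vec Nat zero) (succ (succ zero)) (vnil Nat) (vcons (Vec Nat zero) (succ zero) (vnil Nat) (vcons (Vec Nat zero) zero (vnil Nat) (vnil (Vec Nat zero)))))


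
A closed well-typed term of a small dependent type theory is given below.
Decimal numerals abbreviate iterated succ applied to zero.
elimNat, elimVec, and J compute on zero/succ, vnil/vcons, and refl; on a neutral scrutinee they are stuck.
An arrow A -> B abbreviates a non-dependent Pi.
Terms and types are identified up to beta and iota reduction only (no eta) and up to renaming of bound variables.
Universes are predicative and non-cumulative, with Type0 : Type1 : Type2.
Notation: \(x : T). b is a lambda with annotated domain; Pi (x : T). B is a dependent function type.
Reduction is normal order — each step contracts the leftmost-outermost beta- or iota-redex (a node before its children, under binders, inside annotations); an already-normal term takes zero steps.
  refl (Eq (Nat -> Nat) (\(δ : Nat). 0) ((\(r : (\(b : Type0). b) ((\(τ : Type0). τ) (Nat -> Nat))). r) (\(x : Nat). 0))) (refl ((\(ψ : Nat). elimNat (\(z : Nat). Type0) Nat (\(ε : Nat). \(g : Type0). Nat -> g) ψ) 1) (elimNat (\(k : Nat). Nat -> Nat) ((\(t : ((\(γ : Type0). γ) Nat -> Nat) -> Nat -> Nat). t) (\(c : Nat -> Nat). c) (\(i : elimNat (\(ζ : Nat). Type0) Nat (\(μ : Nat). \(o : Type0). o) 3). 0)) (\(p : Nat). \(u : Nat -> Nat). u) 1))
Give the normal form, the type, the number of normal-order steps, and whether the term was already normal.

normal form:
  refl (Eq (Nat -> Nat) (\(δ : Nat). 0) (\(r : Nat). 0)) (refl (Nat -> Nat) (\(b : Nat). 0))
type:
  Eq (Eq (Nat -> Nat) (\(δ : Nat). 0) (\(r : Nat). 0)) (refl (Nat -> Nat) (\(b : Nat). 0)) (refl (Nat -> Nat) (\(τ : Nat). 0))
reduction steps (normal order): 22
term was already normal: no
first contracted redex: a beta-redex


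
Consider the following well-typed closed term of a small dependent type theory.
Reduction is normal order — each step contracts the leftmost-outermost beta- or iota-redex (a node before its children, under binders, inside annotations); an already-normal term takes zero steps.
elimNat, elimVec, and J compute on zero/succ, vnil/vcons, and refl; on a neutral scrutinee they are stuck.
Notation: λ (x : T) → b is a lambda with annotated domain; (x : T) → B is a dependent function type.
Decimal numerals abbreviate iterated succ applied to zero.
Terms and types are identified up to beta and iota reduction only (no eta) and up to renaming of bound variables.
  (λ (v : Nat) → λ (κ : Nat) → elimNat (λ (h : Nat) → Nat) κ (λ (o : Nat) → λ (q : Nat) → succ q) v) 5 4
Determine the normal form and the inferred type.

normal form:
  9
the term's type:
  Nat
observation: the term reaches its normal form after 18 normal-order steps.


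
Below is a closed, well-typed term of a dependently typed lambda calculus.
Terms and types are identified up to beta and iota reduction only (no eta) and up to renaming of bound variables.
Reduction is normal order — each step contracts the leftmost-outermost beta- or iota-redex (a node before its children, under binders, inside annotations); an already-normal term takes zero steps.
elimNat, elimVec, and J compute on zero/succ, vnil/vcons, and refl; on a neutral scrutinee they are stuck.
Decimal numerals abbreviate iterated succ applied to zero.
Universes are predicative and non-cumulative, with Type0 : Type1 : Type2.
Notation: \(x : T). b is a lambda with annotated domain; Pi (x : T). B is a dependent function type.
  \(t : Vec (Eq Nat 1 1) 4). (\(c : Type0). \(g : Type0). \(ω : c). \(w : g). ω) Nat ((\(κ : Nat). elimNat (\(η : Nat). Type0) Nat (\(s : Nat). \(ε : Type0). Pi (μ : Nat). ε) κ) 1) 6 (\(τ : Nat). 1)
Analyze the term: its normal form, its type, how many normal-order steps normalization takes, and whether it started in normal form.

resulting normal form:
  \(t : Vec (Eq Nat 1 1) 4). 6
type:
  Pi (t : Vec (Eq Nat 1 1) 4). Nat
normal-order step count: 4
started in normal form: no
first redex: a beta-redex


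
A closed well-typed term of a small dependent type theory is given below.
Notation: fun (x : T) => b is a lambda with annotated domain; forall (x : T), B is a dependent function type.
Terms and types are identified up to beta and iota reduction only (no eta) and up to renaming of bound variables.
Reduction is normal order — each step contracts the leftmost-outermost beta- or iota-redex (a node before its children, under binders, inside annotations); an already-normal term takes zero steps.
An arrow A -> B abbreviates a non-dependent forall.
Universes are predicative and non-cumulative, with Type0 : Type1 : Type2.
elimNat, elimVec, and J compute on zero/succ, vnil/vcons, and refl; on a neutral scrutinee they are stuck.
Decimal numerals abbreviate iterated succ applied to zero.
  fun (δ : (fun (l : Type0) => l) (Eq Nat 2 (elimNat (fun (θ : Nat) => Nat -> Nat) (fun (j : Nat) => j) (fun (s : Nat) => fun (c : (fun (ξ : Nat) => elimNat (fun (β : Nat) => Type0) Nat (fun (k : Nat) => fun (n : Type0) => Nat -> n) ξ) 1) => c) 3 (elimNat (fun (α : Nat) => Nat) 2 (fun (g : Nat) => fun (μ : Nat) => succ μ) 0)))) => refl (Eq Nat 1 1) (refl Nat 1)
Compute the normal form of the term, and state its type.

resulting normal form:
  fun (δ : Eq Nat 2 2) => refl (Eq Nat 1 1) (refl Nat 1)
inferred type:
  Eq Nat 2 2 -> Eq (Eq Nat 1 1) (refl Nat 1) (refl Nat 1)
observation: reduction starts at a beta-redex, and 13 normal-order steps reach the normal form.


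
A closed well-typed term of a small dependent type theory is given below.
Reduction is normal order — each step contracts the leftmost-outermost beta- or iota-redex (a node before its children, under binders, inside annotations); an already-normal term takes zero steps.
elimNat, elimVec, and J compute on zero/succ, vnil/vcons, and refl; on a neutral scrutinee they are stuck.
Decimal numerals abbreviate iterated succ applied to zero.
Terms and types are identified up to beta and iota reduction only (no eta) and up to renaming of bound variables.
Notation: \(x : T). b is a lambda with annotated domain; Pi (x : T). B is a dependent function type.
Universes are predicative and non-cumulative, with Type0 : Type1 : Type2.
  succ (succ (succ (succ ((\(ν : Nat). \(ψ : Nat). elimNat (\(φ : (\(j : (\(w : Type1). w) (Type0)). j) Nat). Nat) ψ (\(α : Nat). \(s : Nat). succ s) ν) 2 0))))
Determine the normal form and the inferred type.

normal form:
  6
the term's type:
  Nat
observation: reduction starts at a beta-redex, and 9 normal-order steps reach the normal form.


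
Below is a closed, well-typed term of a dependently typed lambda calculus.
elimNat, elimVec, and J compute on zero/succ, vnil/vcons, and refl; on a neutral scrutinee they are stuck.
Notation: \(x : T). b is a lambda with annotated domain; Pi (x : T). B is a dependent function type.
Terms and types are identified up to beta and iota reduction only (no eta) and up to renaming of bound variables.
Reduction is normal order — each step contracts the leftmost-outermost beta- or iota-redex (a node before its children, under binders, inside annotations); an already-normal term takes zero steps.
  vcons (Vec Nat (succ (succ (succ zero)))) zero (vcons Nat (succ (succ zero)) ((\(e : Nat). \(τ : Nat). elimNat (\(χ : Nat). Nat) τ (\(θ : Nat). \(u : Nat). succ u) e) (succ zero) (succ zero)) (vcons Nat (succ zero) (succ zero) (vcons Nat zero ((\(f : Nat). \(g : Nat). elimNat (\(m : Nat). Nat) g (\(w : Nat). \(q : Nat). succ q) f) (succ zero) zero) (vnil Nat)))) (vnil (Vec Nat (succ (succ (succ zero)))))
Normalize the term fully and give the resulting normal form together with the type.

normal form:
  vcons (Vec Nat (succ (succ (succ zero)))) zero (vcons Nat (succ (succ zero)) (succ (succ zero)) (vcons Nat (succ zero) (succ zero) (vcons Nat zero (succ zero) (vnil Nat)))) (vnil (Vec Nat (succ (succ (succ zero)))))
inferred type:
  Vec (Vec Nat (succ (succ (succ zero)))) (succ zero)
observation: 12 normal-order steps separate the term from its normal form.


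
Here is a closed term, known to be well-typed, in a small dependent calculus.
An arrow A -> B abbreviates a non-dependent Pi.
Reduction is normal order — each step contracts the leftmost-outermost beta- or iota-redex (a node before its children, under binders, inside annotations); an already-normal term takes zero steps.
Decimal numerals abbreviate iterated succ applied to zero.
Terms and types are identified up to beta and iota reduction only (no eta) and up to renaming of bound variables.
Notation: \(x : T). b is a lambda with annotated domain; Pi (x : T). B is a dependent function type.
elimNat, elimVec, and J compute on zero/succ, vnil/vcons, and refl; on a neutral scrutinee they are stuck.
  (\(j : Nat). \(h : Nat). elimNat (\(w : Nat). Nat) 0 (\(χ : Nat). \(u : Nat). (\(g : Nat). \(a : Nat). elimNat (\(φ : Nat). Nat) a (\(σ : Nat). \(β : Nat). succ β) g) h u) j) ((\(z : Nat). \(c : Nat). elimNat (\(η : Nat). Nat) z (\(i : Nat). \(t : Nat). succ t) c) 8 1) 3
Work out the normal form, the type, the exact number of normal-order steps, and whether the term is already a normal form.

resulting normal form:
  27
inferred type:
  Nat
normal-order step count: 48
started in normal form: no
first contracted redex: a beta-redex


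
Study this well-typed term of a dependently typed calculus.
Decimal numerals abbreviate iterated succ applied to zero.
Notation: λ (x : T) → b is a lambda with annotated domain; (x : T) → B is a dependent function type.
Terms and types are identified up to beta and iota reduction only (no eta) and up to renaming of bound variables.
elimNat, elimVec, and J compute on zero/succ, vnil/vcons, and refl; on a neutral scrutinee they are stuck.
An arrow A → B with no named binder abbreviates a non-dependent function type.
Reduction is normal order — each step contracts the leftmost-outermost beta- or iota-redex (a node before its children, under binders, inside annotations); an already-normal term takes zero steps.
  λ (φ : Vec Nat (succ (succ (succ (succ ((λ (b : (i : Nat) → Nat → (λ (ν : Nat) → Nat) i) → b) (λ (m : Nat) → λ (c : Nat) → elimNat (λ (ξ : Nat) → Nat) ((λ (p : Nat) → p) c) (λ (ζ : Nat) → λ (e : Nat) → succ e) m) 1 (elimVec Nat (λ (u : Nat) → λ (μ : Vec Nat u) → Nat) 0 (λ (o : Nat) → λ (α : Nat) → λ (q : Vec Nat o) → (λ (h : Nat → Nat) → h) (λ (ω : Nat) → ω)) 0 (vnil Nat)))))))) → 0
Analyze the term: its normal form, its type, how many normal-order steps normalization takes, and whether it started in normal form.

reduced normal form:
  λ (φ : Vec Nat 5) → 0
the term's type:
  Vec Nat 5 → Nat
normal-order step count: 9
term was already normal: no
first redex: a beta-redex


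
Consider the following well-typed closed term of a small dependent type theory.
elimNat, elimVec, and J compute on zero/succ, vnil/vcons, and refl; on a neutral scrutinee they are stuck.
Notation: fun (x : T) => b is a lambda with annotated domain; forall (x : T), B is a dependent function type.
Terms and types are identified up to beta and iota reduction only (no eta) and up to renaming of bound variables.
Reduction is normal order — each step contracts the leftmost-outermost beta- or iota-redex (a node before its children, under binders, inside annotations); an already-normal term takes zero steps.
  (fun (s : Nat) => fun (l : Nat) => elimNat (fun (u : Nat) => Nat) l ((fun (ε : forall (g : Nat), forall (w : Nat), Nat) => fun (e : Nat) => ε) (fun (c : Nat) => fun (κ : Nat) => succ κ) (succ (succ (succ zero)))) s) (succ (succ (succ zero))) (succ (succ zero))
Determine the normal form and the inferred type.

normal form:
  succ (succ (succ (succ (succ zero))))
inferred type:
  Nat


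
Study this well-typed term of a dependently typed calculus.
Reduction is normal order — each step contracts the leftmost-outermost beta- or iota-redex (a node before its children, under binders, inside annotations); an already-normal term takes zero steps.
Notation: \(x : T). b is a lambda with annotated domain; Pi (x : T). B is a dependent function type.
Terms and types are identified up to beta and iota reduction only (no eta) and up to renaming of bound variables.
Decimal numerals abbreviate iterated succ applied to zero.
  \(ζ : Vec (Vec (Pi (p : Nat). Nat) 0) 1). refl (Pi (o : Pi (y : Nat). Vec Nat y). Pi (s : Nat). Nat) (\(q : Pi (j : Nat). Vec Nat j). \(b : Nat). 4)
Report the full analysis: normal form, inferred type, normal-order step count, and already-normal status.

resulting normal form:
  \(ζ : Vec (Vec (Pi (p : Nat). Nat) 0) 1). refl (Pi (o : Pi (y : Nat). Vec Nat y). Pi (s : Nat). Nat) (\(q : Pi (j : Nat). Vec Nat j). \(b : Nat). 4)
type:
  Pi (ζ : Vec (Vec (Pi (p : Nat). Nat) 0) 1). Eq (Pi (o : Pi (y : Nat). Vec Nat y). Pi (s : Nat). Nat) (\(q : Pi (j : Nat). Vec Nat j). \(b : Nat). 4) (\(w : Pi (n : Nat). Vec Nat n). \(σ : Nat). 4)
steps to reach normal form (normal order): 0
started in normal form: yes
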